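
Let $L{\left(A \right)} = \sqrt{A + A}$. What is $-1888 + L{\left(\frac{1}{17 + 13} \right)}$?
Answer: $-1888 + \frac{\sqrt{15}}{15} \approx -1887.7$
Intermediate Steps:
$L{\left(A \right)} = \sqrt{2} \sqrt{A}$ ($L{\left(A \right)} = \sqrt{2 A} = \sqrt{2} \sqrt{A}$)
$-1888 + L{\left(\frac{1}{17 + 13} \right)} = -1888 + \sqrt{2} \sqrt{\frac{1}{17 + 13}} = -1888 + \sqrt{2} \sqrt{\frac{1}{30}} = -1888 + \frac{\sqrt{2}}{\sqrt{30}} = -1888 + \sqrt{2} \frac{\sqrt{30}}{30} = -1888 + \frac{\sqrt{15}}{15}$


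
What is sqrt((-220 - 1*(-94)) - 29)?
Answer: I*sqrt(155) ≈ 12.45*I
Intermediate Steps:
sqrt((-220 - 1*(-94)) - 29) = sqrt((-220 + 94) - 29) = sqrt(-126 - 29) = sqrt(-155) = I*sqrt(155)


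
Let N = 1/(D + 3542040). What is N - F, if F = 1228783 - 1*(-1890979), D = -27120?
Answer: -10965713849039/3514920 ≈ -3.1198e+6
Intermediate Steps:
N = 1/3514920 (N = 1/(-27120 + 3542040) = 1/3514920 ≈ 2.8450e-7)
F = 3119762 (F = 1228783 + 1890979 = 3119762)
N - F = 1/3514920 - 1*3119762 = 1/3514920 - 3119762 = -10965713849039/3514920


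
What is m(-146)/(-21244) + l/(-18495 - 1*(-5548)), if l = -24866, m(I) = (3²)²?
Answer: 527204597/275046068 ≈ 1.9168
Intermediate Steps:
m(I) = 81 (m(I) = 9² = 81)
m(-146)/(-21244) + l/(-18495 - 1*(-5548)) = 81/(-21244) - 24866/(-18495 - 1*(-5548)) = 81*(-1/21244) - 24866/(-18495 + 5548) = -81/21244 - 24866/(-12947) = -81/21244 - 24866*(-1/12947) = -81/21244 + 24866/12947 = 527204597/275046068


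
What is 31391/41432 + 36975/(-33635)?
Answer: -95222383/278713064 ≈ -0.34165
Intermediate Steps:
31391/41432 + 36975/(-33635) = 31391*(1/41432) + 36975*(-1/33635) = 31391/41432 - 7395/6727 = -95222383/278713064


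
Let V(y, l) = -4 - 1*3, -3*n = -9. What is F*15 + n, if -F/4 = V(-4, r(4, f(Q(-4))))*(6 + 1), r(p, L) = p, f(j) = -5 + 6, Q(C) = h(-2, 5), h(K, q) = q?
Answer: 2943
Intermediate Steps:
Q(C) = 5
n = 3 (n = -1/3*(-9) = 3)
f(j) = 1
V(y, l) = -7 (V(y, l) = -4 - 3 = -7)
F = 196 (F = -(-28)*(6 + 1) = -(-28)*7 = -4*(-49) = 196)
F*15 + n = 196*15 + 3 = 2940 + 3 = 2943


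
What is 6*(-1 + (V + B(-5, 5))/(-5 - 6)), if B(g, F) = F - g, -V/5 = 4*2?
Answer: 114/11 ≈ 10.364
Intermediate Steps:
V = -40 (V = -20*2 = -5*8 = -40)
6*(-1 + (V + B(-5, 5))/(-5 - 6)) = 6*(-1 + (-40 + (5 - 1*(-5)))/(-5 - 6)) = 6*(-1 + (-40 + (5 + 5))/(-11)) = 6*(-1 + (-40 + 10)*(-1/11)) = 6*(-1 - 30*(-1/11)) = 6*(-1 + 30/11) = 6*(19/11) = 114/11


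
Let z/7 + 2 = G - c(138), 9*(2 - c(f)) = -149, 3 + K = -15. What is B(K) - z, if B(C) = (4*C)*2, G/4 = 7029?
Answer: -1771309/9 ≈ -1.9681e+5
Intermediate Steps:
K = -18 (K = -3 - 15 = -18)
c(f) = 167/9 (c(f) = 2 - ⅑*(-149) = 2 + 149/9 = 167/9)
G = 28116 (G = 4*7029 = 28116)
B(C) = 8*C
z = 1770013/9 (z = -14 + 7*(28116 - 1*167/9) = -14 + 7*(28116 - 167/9) = -14 + 7*(252877/9) = -14 + 1770139/9 = 1770013/9 ≈ 1.9667e+5)
B(K) - z = 8*(-18) - 1*1770013/9 = -144 - 1770013/9 = -1771309/9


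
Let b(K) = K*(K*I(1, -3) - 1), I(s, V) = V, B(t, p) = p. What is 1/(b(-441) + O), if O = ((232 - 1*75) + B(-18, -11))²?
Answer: -1/561686 ≈ -1.7804e-6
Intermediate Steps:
O = 21316 (O = ((232 - 1*75) - 11)² = ((232 - 75) - 11)² = (157 - 11)² = 146² = 21316)
b(K) = K*(-1 - 3*K) (b(K) = K*(K*(-3) - 1) = K*(-3*K - 1) = K*(-1 - 3*K))
1/(b(-441) + O) = 1/(-441*(-1 - 3*(-441)) + 21316) = 1/(-441*(-1 + 1323) + 21316) = 1/(-441*1322 + 21316) = 1/(-583002 + 21316) = 1/(-561686) = -1/561686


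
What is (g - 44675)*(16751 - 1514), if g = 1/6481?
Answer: -4411700775738/6481 ≈ -6.8071e+8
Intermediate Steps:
g = 1/6481 ≈ 0.00015430
(g - 44675)*(16751 - 1514) = (1/6481 - 44675)*(16751 - 1514) = -289538674/6481*15237 = -4411700775738/6481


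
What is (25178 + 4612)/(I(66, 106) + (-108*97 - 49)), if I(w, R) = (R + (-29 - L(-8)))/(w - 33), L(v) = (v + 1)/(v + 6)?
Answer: -218460/77167 ≈ -2.8310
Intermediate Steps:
L(v) = (1 + v)/(6 + v)
I(w, R) = (-65/2 + R)/(-33 + w) (I(w, R) = (R + (-29 - (1 - 8)/(6 - 8)))/(w - 33) = (R + (-29 - (-7)/(-2)))/(-33 + w) = (R + (-29 - (-1)*(-7)/2))/(-33 + w) = (R + (-29 - 1*7/2))/(-33 + w) = (R + (-29 - 7/2))/(-33 + w) = (R - 65/2)/(-33 + w) = (-65/2 + R)/(-33 + w))
(25178 + 4612)/(I(66, 106) + (-108*97 - 49)) = (25178 + 4612)/((-65/2 + 106)/(-33 + 66) + (-108*97 - 49)) = 29790/((147/2)/33 + (-10476 - 49)) = 29790/((1/33)*(147/2) - 10525) = 29790/(49/22 - 10525) = 29790/(-231501/22) = 29790*(-22/231501) = -218460/77167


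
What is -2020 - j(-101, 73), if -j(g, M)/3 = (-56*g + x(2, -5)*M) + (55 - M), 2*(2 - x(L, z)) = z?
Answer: 31759/2 ≈ 15880.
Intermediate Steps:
x(L, z) = 2 - z/2
j(g, M) = -165 + 168*g - 21*M/2 (j(g, M) = -3*((-56*g + (2 - ½*(-5))*M) + (55 - M)) = -3*((-56*g + (2 + 5/2)*M) + (55 - M)) = -3*((-56*g + 9*M/2) + (55 - M)) = -3*(55 - 56*g + 7*M/2) = -165 + 168*g - 21*M/2)
-2020 - j(-101, 73) = -2020 - (-165 + 168*(-101) - 21/2*73) = -2020 - (-165 - 16968 - 1533/2) = -2020 - 1*(-35799/2) = -2020 + 35799/2 = 31759/2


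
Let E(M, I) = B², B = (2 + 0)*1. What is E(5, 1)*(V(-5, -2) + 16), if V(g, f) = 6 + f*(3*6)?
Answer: -56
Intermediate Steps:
B = 2 (B = 2*1 = 2)
E(M, I) = 4 (E(M, I) = 2² = 4)
V(g, f) = 6 + 18*f (V(g, f) = 6 + f*18 = 6 + 18*f)
E(5, 1)*(V(-5, -2) + 16) = 4*((6 + 18*(-2)) + 16) = 4*((6 - 36) + 16) = 4*(-30 + 16) = 4*(-14) = -56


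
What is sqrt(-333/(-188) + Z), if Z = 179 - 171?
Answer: sqrt(86339)/94 ≈ 3.1259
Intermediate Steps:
Z = 8
sqrt(-333/(-188) + Z) = sqrt(-333/(-188) + 8) = sqrt(-333*(-1/188) + 8) = sqrt(333/188 + 8) = sqrt(1837/188) = sqrt(86339)/94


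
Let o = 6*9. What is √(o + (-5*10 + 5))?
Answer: 3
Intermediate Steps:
o = 54
√(o + (-5*10 + 5)) = √(54 + (-5*10 + 5)) = √(54 + (-50 + 5)) = √(54 - 45) = √9 = 3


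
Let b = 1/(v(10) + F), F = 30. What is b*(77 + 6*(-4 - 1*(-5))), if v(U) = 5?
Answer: 83/35 ≈ 2.3714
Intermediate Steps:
b = 1/35 (b = 1/(5 + 30) = 1/35 ≈ 0.028571)
b*(77 + 6*(-4 - 1*(-5))) = (77 + 6*(-4 - 1*(-5)))/35 = (77 + 6*(-4 + 5))/35 = (77 + 6*1)/35 = (77 + 6)/35 = (1/35)*83 = 83/35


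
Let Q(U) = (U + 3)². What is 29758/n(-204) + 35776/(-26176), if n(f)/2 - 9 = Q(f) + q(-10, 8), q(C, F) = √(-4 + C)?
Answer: (-559*√14 + 16503679*I)/(409*(√14 - 40410*I)) ≈ -0.99855 - 3.4093e-5*I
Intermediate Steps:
Q(U) = (3 + U)²
n(f) = 18 + 2*(3 + f)² + 2*I*√14 (n(f) = 18 + 2*((3 + f)² + √(-4 - 10)) = 18 + 2*((3 + f)² + √(-14)) = 18 + 2*((3 + f)² + I*√14) = 18 + (2*(3 + f)² + 2*I*√14) = 18 + 2*(3 + f)² + 2*I*√14)
29758/n(-204) + 35776/(-26176) = 29758/(18 + 2*(3 - 204)² + 2*I*√14) + 35776/(-26176) = 29758/(18 + 2*(-201)² + 2*I*√14) + 35776*(-1/26176) = 29758/(18 + 2*40401 + 2*I*√14) - 559/409 = 29758/(18 + 80802 + 2*I*√14) - 559/409 = 29758/(80820 + 2*I*√14) - 559/409 = -559/409 + 29758/(80820 + 2*I*√14)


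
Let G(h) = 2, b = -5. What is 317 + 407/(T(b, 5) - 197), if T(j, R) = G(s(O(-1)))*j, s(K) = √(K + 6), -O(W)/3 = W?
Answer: 65212/207 ≈ 315.03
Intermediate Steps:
O(W) = -3*W
s(K) = √(6 + K)
T(j, R) = 2*j
317 + 407/(T(b, 5) - 197) = 317 + 407/(2*(-5) - 197) = 317 + 407/(-10 - 197) = 317 + 407/(-207) = 317 - 1/207*407 = 317 - 407/207 = 65212/207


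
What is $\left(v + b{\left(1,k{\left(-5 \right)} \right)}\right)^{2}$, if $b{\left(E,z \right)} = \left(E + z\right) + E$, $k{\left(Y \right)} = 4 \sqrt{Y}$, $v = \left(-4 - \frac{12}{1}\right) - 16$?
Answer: $820 - 240 i \sqrt{5} \approx 820.0 - 536.66 i$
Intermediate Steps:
$v = -32$ ($v = \left(-4 - 12\right) - 16 = -16 - 16 = -32$)
$b{\left(E,z \right)} = z + 2 E$
$\left(v + b{\left(1,k{\left(-5 \right)} \right)}\right)^{2} = \left(-32 + \left(4 \sqrt{-5} + 2 \cdot 1\right)\right)^{2} = \left(-32 + \left(4 i \sqrt{5} + 2\right)\right)^{2} = \left(-32 + \left(2 + 4 i \sqrt{5}\right)\right)^{2} = \left(-30 + 4 i \sqrt{5}\right)^{2}$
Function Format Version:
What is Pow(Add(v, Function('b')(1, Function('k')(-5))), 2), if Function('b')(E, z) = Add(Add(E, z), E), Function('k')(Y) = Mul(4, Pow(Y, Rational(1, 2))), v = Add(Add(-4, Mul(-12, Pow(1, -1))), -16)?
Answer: Add(820, Mul(-240, I, Pow(5, Rational(1, 2)))) ≈ Add(820.00, Mul(-536.66, I))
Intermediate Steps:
v = -32 (v = Add(Add(-4, Mul(-12, 1)), -16) = Add(Add(-4, -12), -16) = Add(-16, -16) = -32)
Function('b')(E, z) = Add(z, Mul(2, E))
Pow(Add(v, Function('b')(1, Function('k')(-5))), 2) = Pow(Add(-32, Add(Mul(4, Pow(-5, Rational(1, 2))), Mul(2, 1))), 2) = Pow(Add(-32, Add(Mul(4, Mul(I, Pow(5, Rational(1, 2)))), 2)), 2) = Pow(Add(-32, Add(Mul(4, I, Pow(5, Rational(1, 2))), 2)), 2) = Pow(Add(-32, Add(2, Mul(4, I, Pow(5, Rational(1, 2))))), 2) = Pow(Add(-30, Mul(4, I, Pow(5, Rational(1, 2)))), 2)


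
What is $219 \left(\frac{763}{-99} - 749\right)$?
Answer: $- \frac{5468722}{33} \approx -1.6572 \cdot 10^{5}$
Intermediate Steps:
$219 \left(\frac{763}{-99} - 749\right) = 219 \left(763 \left(- \frac{1}{99}\right) - 749\right) = 219 \left(- \frac{763}{99} - 749\right) = 219 \left(- \frac{74914}{99}\right) = - \frac{5468722}{33}$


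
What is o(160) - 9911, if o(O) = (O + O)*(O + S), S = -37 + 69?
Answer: 51529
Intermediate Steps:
S = 32
o(O) = 2*O*(32 + O) (o(O) = (O + O)*(O + 32) = (2*O)*(32 + O) = 2*O*(32 + O))
o(160) - 9911 = 2*160*(32 + 160) - 9911 = 2*160*192 - 9911 = 61440 - 9911 = 51529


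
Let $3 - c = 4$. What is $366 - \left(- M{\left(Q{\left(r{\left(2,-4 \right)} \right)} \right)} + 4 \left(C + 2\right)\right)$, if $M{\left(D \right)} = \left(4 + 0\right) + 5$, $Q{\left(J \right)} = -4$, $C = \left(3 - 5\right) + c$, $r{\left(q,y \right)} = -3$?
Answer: $379$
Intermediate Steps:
$c = -1$ ($c = 3 - 4 = -1$)
$C = -3$ ($C = \left(3 - 5\right) - 1 = -2 - 1 = -3$)
$M{\left(D \right)} = 9$ ($M{\left(D \right)} = 4 + 5 = 9$)
$366 - \left(- M{\left(Q{\left(r{\left(2,-4 \right)} \right)} \right)} + 4 \left(C + 2\right)\right) = 366 + \left(9 - 4 \left(-3 + 2\right)\right) = 366 + \left(9 - -4\right) = 366 + \left(9 + 4\right) = 366 + 13 = 379$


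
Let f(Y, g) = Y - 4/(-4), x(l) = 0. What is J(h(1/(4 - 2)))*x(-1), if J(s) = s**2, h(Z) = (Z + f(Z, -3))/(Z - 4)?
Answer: 0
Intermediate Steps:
f(Y, g) = 1 + Y (f(Y, g) = Y - 4*(-1/4) = Y + 1 = 1 + Y)
h(Z) = (1 + 2*Z)/(-4 + Z) (h(Z) = (Z + (1 + Z))/(Z - 4) = (1 + 2*Z)/(-4 + Z))
J(h(1/(4 - 2)))*x(-1) = ((1 + 2/(4 - 2))/(-4 + 1/(4 - 2)))**2*0 = ((1 + 2/2)/(-4 + 1/2))**2*0 = ((1 + 2*(1/2))/(-4 + 1/2))**2*0 = ((1 + 1)/(-7/2))**2*0 = (-2/7*2)**2*0 = (-4/7)**2*0 = (16/49)*0 = 0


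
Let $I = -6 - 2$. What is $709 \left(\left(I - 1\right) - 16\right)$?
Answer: $-17725$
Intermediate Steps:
$I = -8$ ($I = -6 - 2 = -8$)
$709 \left(\left(I - 1\right) - 16\right) = 709 \left(\left(-8 - 1\right) - 16\right) = 709 \left(-9 - 16\right) = 709 \left(-25\right) = -17725$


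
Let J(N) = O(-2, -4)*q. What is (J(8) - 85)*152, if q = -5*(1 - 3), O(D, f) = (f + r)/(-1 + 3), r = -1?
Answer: -16720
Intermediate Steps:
O(D, f) = -½ + f/2 (O(D, f) = (f - 1)/(-1 + 3) = (-1 + f)/2 = (-1 + f)*(½) = -½ + f/2)
q = 10 (q = -5*(-2) = 10)
J(N) = -25 (J(N) = (-½ + (½)*(-4))*10 = (-½ - 2)*10 = -5/2*10 = -25)
(J(8) - 85)*152 = (-25 - 85)*152 = -110*152 = -16720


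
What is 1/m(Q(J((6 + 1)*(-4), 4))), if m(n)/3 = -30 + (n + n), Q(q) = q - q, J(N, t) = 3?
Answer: -1/90 ≈ -0.011111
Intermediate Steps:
Q(q) = 0
m(n) = -90 + 6*n (m(n) = 3*(-30 + (n + n)) = 3*(-30 + 2*n) = -90 + 6*n)
1/m(Q(J((6 + 1)*(-4), 4))) = 1/(-90 + 6*0) = 1/(-90 + 0) = 1/(-90) = -1/90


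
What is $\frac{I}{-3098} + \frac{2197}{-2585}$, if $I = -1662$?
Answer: $- \frac{1255018}{4004165} \approx -0.31343$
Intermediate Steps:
$\frac{I}{-3098} + \frac{2197}{-2585} = - \frac{1662}{-3098} + \frac{2197}{-2585} = \left(-1662\right) \left(- \frac{1}{3098}\right) + 2197 \left(- \frac{1}{2585}\right) = \frac{831}{1549} - \frac{2197}{2585} = - \frac{1255018}{4004165}$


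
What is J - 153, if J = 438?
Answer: 285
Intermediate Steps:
J - 153 = 438 - 153 = 285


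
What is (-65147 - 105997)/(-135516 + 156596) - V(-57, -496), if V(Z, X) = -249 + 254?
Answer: -34568/2635 ≈ -13.119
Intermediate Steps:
V(Z, X) = 5
(-65147 - 105997)/(-135516 + 156596) - V(-57, -496) = (-65147 - 105997)/(-135516 + 156596) - 1*5 = -171144/21080 - 5 = -171144*1/21080 - 5 = -21393/2635 - 5 = -34568/2635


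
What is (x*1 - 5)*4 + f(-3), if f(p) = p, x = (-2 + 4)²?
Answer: -7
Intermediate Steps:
x = 4 (x = 2² = 4)
(x*1 - 5)*4 + f(-3) = (4*1 - 5)*4 - 3 = (4 - 5)*4 - 3 = -1*4 - 3 = -4 - 3 = -7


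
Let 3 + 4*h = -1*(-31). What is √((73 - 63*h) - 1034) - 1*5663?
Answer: -5663 + I*√1402 ≈ -5663.0 + 37.443*I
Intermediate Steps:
h = 7 (h = -¾ + (-1*(-31))/4 = -¾ + (¼)*31 = -¾ + 31/4 = 7)
√((73 - 63*h) - 1034) - 1*5663 = √((73 - 63*7) - 1034) - 1*5663 = √((73 - 441) - 1034) - 5663 = √(-368 - 1034) - 5663 = √(-1402) - 5663 = I*√1402 - 5663 = -5663 + I*√1402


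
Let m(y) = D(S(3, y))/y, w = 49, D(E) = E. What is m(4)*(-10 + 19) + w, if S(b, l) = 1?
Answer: 205/4 ≈ 51.250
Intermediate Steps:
m(y) = 1/y
m(4)*(-10 + 19) + w = (-10 + 19)/4 + 49 = (¼)*9 + 49 = 9/4 + 49 = 205/4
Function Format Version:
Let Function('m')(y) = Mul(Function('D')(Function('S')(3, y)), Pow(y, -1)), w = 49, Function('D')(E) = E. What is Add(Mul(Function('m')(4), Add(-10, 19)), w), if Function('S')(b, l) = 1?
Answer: Rational(205, 4) ≈ 51.250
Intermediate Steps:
Function('m')(y) = Pow(y, -1) (Function('m')(y) = Mul(1, Pow(y, -1)) = Pow(y, -1))
Add(Mul(Function('m')(4), Add(-10, 19)), w) = Add(Mul(Pow(4, -1), Add(-10, 19)), 49) = Add(Mul(Rational(1, 4), 9), 49) = Add(Rational(9, 4), 49) = Rational(205, 4)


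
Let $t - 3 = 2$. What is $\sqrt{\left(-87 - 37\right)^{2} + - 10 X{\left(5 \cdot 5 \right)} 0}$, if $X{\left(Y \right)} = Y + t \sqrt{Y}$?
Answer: $124$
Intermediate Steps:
$t = 5$ ($t = 3 + 2 = 5$)
$X{\left(Y \right)} = Y + 5 \sqrt{Y}$
$\sqrt{\left(-87 - 37\right)^{2} + - 10 X{\left(5 \cdot 5 \right)} 0} = \sqrt{\left(-87 - 37\right)^{2} + - 10 \left(5 \cdot 5 + 5 \sqrt{5 \cdot 5}\right) 0} = \sqrt{\left(-124\right)^{2} + - 10 \left(25 + 5 \sqrt{25}\right) 0} = \sqrt{15376 + - 10 \left(25 + 5 \cdot 5\right) 0} = \sqrt{15376 + - 10 \left(25 + 25\right) 0} = \sqrt{15376 + \left(-10\right) 50 \cdot 0} = \sqrt{15376 - 0} = \sqrt{15376 + 0} = \sqrt{15376} = 124$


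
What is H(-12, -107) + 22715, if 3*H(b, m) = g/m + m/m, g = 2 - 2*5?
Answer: 7291630/321 ≈ 22715.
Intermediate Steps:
g = -8 (g = 2 - 10 = -8)
H(b, m) = ⅓ - 8/(3*m) (H(b, m) = (-8/m + m/m)/3 = (-8/m + 1)/3 = (1 - 8/m)/3 = ⅓ - 8/(3*m))
H(-12, -107) + 22715 = (⅓)*(-8 - 107)/(-107) + 22715 = (⅓)*(-1/107)*(-115) + 22715 = 115/321 + 22715 = 7291630/321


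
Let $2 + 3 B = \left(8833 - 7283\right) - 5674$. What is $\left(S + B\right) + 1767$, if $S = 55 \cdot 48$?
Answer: $\frac{9095}{3} \approx 3031.7$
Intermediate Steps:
$S = 2640$
$B = - \frac{4126}{3}$ ($B = - \frac{2}{3} + \frac{\left(8833 - 7283\right) - 5674}{3} = - \frac{2}{3} + \frac{1550 - 5674}{3} = - \frac{2}{3} + \frac{1}{3} \left(-4124\right) = - \frac{2}{3} - \frac{4124}{3} = - \frac{4126}{3} \approx -1375.3$)
$\left(S + B\right) + 1767 = \left(2640 - \frac{4126}{3}\right) + 1767 = \frac{3794}{3} + 1767 = \frac{9095}{3}$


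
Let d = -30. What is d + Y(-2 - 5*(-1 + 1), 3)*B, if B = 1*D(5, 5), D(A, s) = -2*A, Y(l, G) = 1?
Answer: -40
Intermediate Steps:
B = -10 (B = 1*(-2*5) = 1*(-10) = -10)
d + Y(-2 - 5*(-1 + 1), 3)*B = -30 + 1*(-10) = -30 - 10 = -40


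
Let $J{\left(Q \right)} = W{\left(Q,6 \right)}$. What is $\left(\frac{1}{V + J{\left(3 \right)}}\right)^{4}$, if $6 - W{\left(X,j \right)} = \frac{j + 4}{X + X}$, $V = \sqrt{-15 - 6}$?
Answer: $\frac{81}{\left(13 + 3 i \sqrt{21}\right)^{4}} \approx -0.00062806 + 7.0504 \cdot 10^{-5} i$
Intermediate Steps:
$V = i \sqrt{21}$ ($V = \sqrt{-15 - 6} = \sqrt{-21} = i \sqrt{21} \approx 4.5826 i$)
$W{\left(X,j \right)} = 6 - \frac{4 + j}{2 X}$ ($W{\left(X,j \right)} = 6 - \frac{j + 4}{X + X} = 6 - \frac{4 + j}{2 X}$)
$J{\left(Q \right)} = \frac{-10 + 12 Q}{2 Q}$ ($J{\left(Q \right)} = \frac{-4 - 6 + 12 Q}{2 Q} = \frac{-10 + 12 Q}{2 Q}$)
$\left(\frac{1}{V + J{\left(3 \right)}}\right)^{4} = \left(\frac{1}{i \sqrt{21} + \left(6 - \frac{5}{3}\right)}\right)^{4} = \left(\frac{1}{i \sqrt{21} + \frac{13}{3}}\right)^{4} = \left(\frac{1}{\frac{13}{3} + i \sqrt{21}}\right)^{4} = \frac{1}{\left(\frac{13}{3} + i \sqrt{21}\right)^{4}}$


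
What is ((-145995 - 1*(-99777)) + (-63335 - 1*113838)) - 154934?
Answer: -378325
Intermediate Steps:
((-145995 - 1*(-99777)) + (-63335 - 1*113838)) - 154934 = ((-145995 + 99777) + (-63335 - 113838)) - 154934 = (-46218 - 177173) - 154934 = -223391 - 154934 = -378325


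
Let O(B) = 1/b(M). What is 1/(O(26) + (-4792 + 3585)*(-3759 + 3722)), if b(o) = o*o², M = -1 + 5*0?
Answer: 1/44658 ≈ 2.2392e-5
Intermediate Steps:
M = -1 (M = -1 + 0 = -1)
b(o) = o³
O(B) = -1 (O(B) = 1/((-1)³) = 1/(-1) = -1)
1/(O(26) + (-4792 + 3585)*(-3759 + 3722)) = 1/(-1 + (-4792 + 3585)*(-3759 + 3722)) = 1/(-1 - 1207*(-37)) = 1/(-1 + 44659) = 1/44658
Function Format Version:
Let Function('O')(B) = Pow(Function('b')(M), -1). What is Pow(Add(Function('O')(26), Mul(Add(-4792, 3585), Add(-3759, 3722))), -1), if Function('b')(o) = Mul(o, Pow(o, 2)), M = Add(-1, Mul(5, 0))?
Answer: Rational(1, 44658) ≈ 2.2392e-5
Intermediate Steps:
M = -1 (M = Add(-1, 0) = -1)
Function('b')(o) = Pow(o, 3)
Function('O')(B) = -1 (Function('O')(B) = Pow(Pow(-1, 3), -1) = Pow(-1, -1) = -1)
Pow(Add(Function('O')(26), Mul(Add(-4792, 3585), Add(-3759, 3722))), -1) = Pow(Add(-1, Mul(Add(-4792, 3585), Add(-3759, 3722))), -1) = Pow(Add(-1, Mul(-1207, -37)), -1) = Pow(Add(-1, 44659), -1) = Pow(44658, -1) = Rational(1, 44658)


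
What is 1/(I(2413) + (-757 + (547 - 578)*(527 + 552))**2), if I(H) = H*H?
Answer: 1/1175873005 ≈ 8.5043e-10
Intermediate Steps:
I(H) = H**2
1/(I(2413) + (-757 + (547 - 578)*(527 + 552))**2) = 1/(2413**2 + (-757 + (547 - 578)*(527 + 552))**2) = 1/(5822569 + (-757 - 31*1079)**2) = 1/(5822569 + (-757 - 33449)**2) = 1/(5822569 + (-34206)**2) = 1/(5822569 + 1170050436) = 1/1175873005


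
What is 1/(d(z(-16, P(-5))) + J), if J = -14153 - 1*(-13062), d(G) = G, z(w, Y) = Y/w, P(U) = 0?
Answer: -1/1091 ≈ -0.00091659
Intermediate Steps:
J = -1091 (J = -14153 + 13062 = -1091)
1/(d(z(-16, P(-5))) + J) = 1/(0/(-16) - 1091) = 1/(0*(-1/16) - 1091) = 1/(0 - 1091) = 1/(-1091) = -1/1091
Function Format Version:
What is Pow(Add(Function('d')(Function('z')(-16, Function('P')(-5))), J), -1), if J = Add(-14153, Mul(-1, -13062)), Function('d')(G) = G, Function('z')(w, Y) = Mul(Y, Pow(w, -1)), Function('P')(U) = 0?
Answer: Rational(-1, 1091) ≈ -0.00091659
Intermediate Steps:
J = -1091 (J = Add(-14153, 13062) = -1091)
Pow(Add(Function('d')(Function('z')(-16, Function('P')(-5))), J), -1) = Pow(Add(Mul(0, Pow(-16, -1)), -1091), -1) = Pow(Add(Mul(0, Rational(-1, 16)), -1091), -1) = Pow(Add(0, -1091), -1) = Pow(-1091, -1) = Rational(-1, 1091)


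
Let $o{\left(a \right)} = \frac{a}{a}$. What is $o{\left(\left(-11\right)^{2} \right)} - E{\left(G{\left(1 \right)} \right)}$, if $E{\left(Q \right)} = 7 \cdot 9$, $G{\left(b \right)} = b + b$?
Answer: $-62$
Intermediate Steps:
$G{\left(b \right)} = 2 b$
$o{\left(a \right)} = 1$
$E{\left(Q \right)} = 63$
$o{\left(\left(-11\right)^{2} \right)} - E{\left(G{\left(1 \right)} \right)} = 1 - 63 = -62$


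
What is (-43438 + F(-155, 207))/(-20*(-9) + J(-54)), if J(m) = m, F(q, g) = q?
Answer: -14531/42 ≈ -345.98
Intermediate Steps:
(-43438 + F(-155, 207))/(-20*(-9) + J(-54)) = (-43438 - 155)/(-20*(-9) - 54) = -43593/(180 - 54) = -43593/126 = -43593*1/126 = -14531/42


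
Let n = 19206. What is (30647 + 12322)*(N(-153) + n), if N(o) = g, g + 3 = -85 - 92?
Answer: 817528194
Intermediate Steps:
g = -180 (g = -3 + (-85 - 92) = -3 - 177 = -180)
N(o) = -180
(30647 + 12322)*(N(-153) + n) = (30647 + 12322)*(-180 + 19206) = 42969*19026 = 817528194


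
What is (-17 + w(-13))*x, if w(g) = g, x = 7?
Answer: -210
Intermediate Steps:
(-17 + w(-13))*x = (-17 - 13)*7 = -30*7 = -210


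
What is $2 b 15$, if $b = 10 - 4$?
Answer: $180$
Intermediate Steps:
$b = 6$ ($b = 10 - 4 = 6$)
$2 b 15 = 2 \cdot 6 \cdot 15 = 12 \cdot 15 = 180$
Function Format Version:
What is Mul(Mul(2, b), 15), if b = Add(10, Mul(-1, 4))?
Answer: 180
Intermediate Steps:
b = 6 (b = Add(10, -4) = 6)
Mul(Mul(2, b), 15) = Mul(Mul(2, 6), 15) = Mul(12, 15) = 180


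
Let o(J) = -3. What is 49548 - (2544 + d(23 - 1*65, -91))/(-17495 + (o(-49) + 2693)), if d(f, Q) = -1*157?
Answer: 104794361/2115 ≈ 49548.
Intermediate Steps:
d(f, Q) = -157
49548 - (2544 + d(23 - 1*65, -91))/(-17495 + (o(-49) + 2693)) = 49548 - (2544 - 157)/(-17495 + (-3 + 2693)) = 49548 - 2387/(-17495 + 2690) = 49548 - 2387/(-14805) = 49548 - 2387*(-1)/14805 = 49548 - 1*(-341/2115) = 49548 + 341/2115 = 104794361/2115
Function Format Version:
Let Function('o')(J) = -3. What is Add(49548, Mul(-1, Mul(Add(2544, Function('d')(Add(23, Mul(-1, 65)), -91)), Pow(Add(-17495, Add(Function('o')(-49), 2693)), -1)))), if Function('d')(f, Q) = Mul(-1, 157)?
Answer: Rational(104794361, 2115) ≈ 49548.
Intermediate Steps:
Function('d')(f, Q) = -157
Add(49548, Mul(-1, Mul(Add(2544, Function('d')(Add(23, Mul(-1, 65)), -91)), Pow(Add(-17495, Add(Function('o')(-49), 2693)), -1)))) = Add(49548, Mul(-1, Mul(Add(2544, -157), Pow(Add(-17495, Add(-3, 2693)), -1)))) = Add(49548, Mul(-1, Mul(2387, Pow(Add(-17495, 2690), -1)))) = Add(49548, Mul(-1, Mul(2387, Pow(-14805, -1)))) = Add(49548, Mul(-1, Mul(2387, Rational(-1, 14805)))) = Add(49548, Mul(-1, Rational(-341, 2115))) = Add(49548, Rational(341, 2115)) = Rational(104794361, 2115)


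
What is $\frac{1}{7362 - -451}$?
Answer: $\frac{1}{7813} \approx 0.00012799$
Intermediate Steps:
$\frac{1}{7362 - -451} = \frac{1}{7362 + 451} = \frac{1}{7813}$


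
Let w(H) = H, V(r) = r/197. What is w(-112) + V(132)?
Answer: -21932/197 ≈ -111.33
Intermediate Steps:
V(r) = r/197 (V(r) = r*(1/197) = r/197)
w(-112) + V(132) = -112 + (1/197)*132 = -112 + 132/197 = -21932/197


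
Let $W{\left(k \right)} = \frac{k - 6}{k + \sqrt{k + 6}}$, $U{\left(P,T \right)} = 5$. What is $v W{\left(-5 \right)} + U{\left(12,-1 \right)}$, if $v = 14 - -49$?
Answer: $\frac{713}{4} \approx 178.25$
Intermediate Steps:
$v = 63$ ($v = 14 + 49 = 63$)
$W{\left(k \right)} = \frac{-6 + k}{k + \sqrt{6 + k}}$
$v W{\left(-5 \right)} + U{\left(12,-1 \right)} = 63 \frac{-6 - 5}{-5 + \sqrt{6 - 5}} + 5 = 63 \frac{1}{-5 + \sqrt{1}} \left(-11\right) + 5 = 63 \frac{1}{-5 + 1} \left(-11\right) + 5 = 63 \frac{1}{-4} \left(-11\right) + 5 = 63 \left(\left(- \frac{1}{4}\right) \left(-11\right)\right) + 5 = 63 \cdot \frac{11}{4} + 5 = \frac{693}{4} + 5 = \frac{713}{4}$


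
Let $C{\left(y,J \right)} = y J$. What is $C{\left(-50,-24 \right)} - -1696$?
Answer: $2896$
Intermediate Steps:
$C{\left(y,J \right)} = J y$
$C{\left(-50,-24 \right)} - -1696 = \left(-24\right) \left(-50\right) - -1696 = 1200 + 1696 = 2896$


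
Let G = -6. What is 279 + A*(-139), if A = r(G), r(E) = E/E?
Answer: 140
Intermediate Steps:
r(E) = 1
A = 1
279 + A*(-139) = 279 + 1*(-139) = 279 - 139 = 140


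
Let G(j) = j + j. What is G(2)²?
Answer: 16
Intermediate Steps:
G(j) = 2*j
G(2)² = (2*2)² = 4² = 16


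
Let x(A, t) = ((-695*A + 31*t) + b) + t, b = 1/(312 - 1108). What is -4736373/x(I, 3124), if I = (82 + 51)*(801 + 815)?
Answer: 1256717636/39607631211 ≈ 0.031729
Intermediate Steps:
b = -1/796 (b = 1/(-796) = -1/796 ≈ -0.0012563)
I = 214928 (I = 133*1616 = 214928)
x(A, t) = -1/796 - 695*A + 32*t (x(A, t) = ((-695*A + 31*t) - 1/796) + t = (-1/796 - 695*A + 31*t) + t = -1/796 - 695*A + 32*t)
-4736373/x(I, 3124) = -4736373/(-1/796 - 695*214928 + 32*3124) = -4736373/(-1/796 - 149374960 + 99968) = -4736373/(-118822893633/796) = -4736373*(-796/118822893633) = 1256717636/39607631211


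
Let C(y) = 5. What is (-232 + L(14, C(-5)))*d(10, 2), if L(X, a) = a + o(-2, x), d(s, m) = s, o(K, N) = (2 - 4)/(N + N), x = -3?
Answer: -6800/3 ≈ -2266.7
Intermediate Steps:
o(K, N) = -1/N (o(K, N) = -2*1/(2*N) = -1/N)
L(X, a) = 1/3 + a (L(X, a) = a - 1/(-3) = a - 1*(-1/3) = a + 1/3 = 1/3 + a)
(-232 + L(14, C(-5)))*d(10, 2) = (-232 + (1/3 + 5))*10 = (-232 + 16/3)*10 = -680/3*10 = -6800/3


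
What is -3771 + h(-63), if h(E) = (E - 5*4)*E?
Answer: 1458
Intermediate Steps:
h(E) = E*(-20 + E) (h(E) = (E - 20)*E = (-20 + E)*E = E*(-20 + E))
-3771 + h(-63) = -3771 - 63*(-20 - 63) = -3771 - 63*(-83) = -3771 + 5229 = 1458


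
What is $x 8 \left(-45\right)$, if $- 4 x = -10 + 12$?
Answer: $180$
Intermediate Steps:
$x = - \frac{1}{2}$ ($x = - \frac{-10 + 12}{4} = \left(- \frac{1}{4}\right) 2 = - \frac{1}{2} \approx -0.5$)
$x 8 \left(-45\right) = \left(- \frac{1}{2}\right) 8 \left(-45\right) = \left(-4\right) \left(-45\right) = 180$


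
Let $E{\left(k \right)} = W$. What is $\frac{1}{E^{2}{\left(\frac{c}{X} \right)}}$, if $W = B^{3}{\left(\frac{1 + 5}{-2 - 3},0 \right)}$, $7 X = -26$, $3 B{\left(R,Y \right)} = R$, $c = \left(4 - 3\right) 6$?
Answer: $\frac{15625}{64} \approx 244.14$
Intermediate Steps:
$c = 6$ ($c = 1 \cdot 6 = 6$)
$B{\left(R,Y \right)} = \frac{R}{3}$
$X = - \frac{26}{7}$ ($X = \frac{1}{7} \left(-26\right) = - \frac{26}{7} \approx -3.7143$)
$W = - \frac{8}{125}$ ($W = \left(\frac{\left(1 + 5\right) \frac{1}{-2 - 3}}{3}\right)^{3} = \left(\frac{6 \frac{1}{-5}}{3}\right)^{3} = \left(\frac{6 \left(- \frac{1}{5}\right)}{3}\right)^{3} = \left(\frac{1}{3} \left(- \frac{6}{5}\right)\right)^{3} = \left(- \frac{2}{5}\right)^{3} = - \frac{8}{125} \approx -0.064$)
$E{\left(k \right)} = - \frac{8}{125}$
$\frac{1}{E^{2}{\left(\frac{c}{X} \right)}} = \frac{1}{\left(- \frac{8}{125}\right)^{2}} = \frac{1}{\frac{64}{15625}} = \frac{15625}{64}$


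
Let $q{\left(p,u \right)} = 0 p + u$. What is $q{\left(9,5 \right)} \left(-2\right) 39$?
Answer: $-390$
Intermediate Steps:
$q{\left(p,u \right)} = u$ ($q{\left(p,u \right)} = 0 + u = u$)
$q{\left(9,5 \right)} \left(-2\right) 39 = 5 \left(-2\right) 39 = \left(-10\right) 39 = -390$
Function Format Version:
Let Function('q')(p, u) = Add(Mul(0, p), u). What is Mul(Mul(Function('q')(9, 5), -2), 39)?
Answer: -390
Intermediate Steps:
Function('q')(p, u) = u (Function('q')(p, u) = Add(0, u) = u)
Mul(Mul(Function('q')(9, 5), -2), 39) = Mul(Mul(5, -2), 39) = Mul(-10, 39) = -390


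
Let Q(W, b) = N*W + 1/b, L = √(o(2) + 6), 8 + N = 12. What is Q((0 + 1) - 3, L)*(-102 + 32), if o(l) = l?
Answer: 560 - 35*√2/2 ≈ 535.25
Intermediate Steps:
N = 4 (N = -8 + 12 = 4)
L = 2*√2 (L = √(2 + 6) = √8 = 2*√2 ≈ 2.8284)
Q(W, b) = 1/b + 4*W (Q(W, b) = 4*W + 1/b = 1/b + 4*W)
Q((0 + 1) - 3, L)*(-102 + 32) = (1/(2*√2) + 4*((0 + 1) - 3))*(-102 + 32) = (√2/4 + 4*(1 - 3))*(-70) = (√2/4 + 4*(-2))*(-70) = (√2/4 - 8)*(-70) = (-8 + √2/4)*(-70) = 560 - 35*√2/2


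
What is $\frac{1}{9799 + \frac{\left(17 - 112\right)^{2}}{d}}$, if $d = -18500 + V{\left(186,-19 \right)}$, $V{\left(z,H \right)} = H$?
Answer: $\frac{18519}{181458656} \approx 0.00010206$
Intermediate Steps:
$d = -18519$ ($d = -18500 - 19 = -18519$)
$\frac{1}{9799 + \frac{\left(17 - 112\right)^{2}}{d}} = \frac{1}{9799 + \frac{\left(17 - 112\right)^{2}}{-18519}} = \frac{1}{9799 + \left(-95\right)^{2} \left(- \frac{1}{18519}\right)} = \frac{1}{9799 + 9025 \left(- \frac{1}{18519}\right)} = \frac{1}{9799 - \frac{9025}{18519}} = \frac{1}{\frac{181458656}{18519}} = \frac{18519}{181458656}$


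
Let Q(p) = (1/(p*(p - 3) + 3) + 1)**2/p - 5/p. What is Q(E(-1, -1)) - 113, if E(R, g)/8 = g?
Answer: -7453083/66248 ≈ -112.50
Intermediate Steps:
E(R, g) = 8*g
Q(p) = -5/p + (1 + 1/(3 + p*(-3 + p)))**2/p (Q(p) = (1/(p*(-3 + p) + 3) + 1)**2/p - 5/p = (1/(3 + p*(-3 + p)) + 1)**2/p - 5/p = (1 + 1/(3 + p*(-3 + p)))**2/p - 5/p = -5/p + (1 + 1/(3 + p*(-3 + p)))**2/p)
Q(E(-1, -1)) - 113 = (-5/(8*(-1)) + (4 + (8*(-1))**2 - 24*(-1))**2/(((8*(-1)))*(3 + (8*(-1))**2 - 24*(-1))**2)) - 113 = (-5/(-8) + (4 + (-8)**2 - 3*(-8))**2/((-8)*(3 + (-8)**2 - 3*(-8))**2)) - 113 = (-5*(-1/8) - (4 + 64 + 24)**2/(8*(3 + 64 + 24)**2)) - 113 = (5/8 - 1/8*92**2/91**2) - 113 = (5/8 - 1/8*1/8281*8464) - 113 = (5/8 - 1058/8281) - 113 = 32941/66248 - 113 = -7453083/66248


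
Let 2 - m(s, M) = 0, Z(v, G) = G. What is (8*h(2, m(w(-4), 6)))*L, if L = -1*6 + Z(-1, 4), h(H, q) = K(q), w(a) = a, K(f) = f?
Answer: -32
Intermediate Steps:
m(s, M) = 2 (m(s, M) = 2 - 1*0 = 2 + 0 = 2)
h(H, q) = q
L = -2 (L = -1*6 + 4 = -6 + 4 = -2)
(8*h(2, m(w(-4), 6)))*L = (8*2)*(-2) = 16*(-2) = -32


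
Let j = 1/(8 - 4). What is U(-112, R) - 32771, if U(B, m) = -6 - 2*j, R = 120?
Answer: -65555/2 ≈ -32778.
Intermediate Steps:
j = ¼ (j = 1/4 = ¼ ≈ 0.25000)
U(B, m) = -13/2 (U(B, m) = -6 - 2*¼ = -6 - ½ = -13/2)
U(-112, R) - 32771 = -13/2 - 32771 = -65555/2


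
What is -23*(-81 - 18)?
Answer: 2277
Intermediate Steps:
-23*(-81 - 18) = -23*(-99) = 2277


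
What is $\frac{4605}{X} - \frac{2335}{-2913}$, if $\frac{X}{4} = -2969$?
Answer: $\frac{14316095}{34594788} \approx 0.41382$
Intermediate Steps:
$X = -11876$ ($X = 4 \left(-2969\right) = -11876$)
$\frac{4605}{X} - \frac{2335}{-2913} = \frac{4605}{-11876} - \frac{2335}{-2913} = 4605 \left(- \frac{1}{11876}\right) - - \frac{2335}{2913} = - \frac{4605}{11876} + \frac{2335}{2913} = \frac{14316095}{34594788}$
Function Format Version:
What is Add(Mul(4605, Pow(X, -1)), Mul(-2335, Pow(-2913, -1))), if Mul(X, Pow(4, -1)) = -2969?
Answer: Rational(14316095, 34594788) ≈ 0.41382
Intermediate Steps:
X = -11876 (X = Mul(4, -2969) = -11876)
Add(Mul(4605, Pow(X, -1)), Mul(-2335, Pow(-2913, -1))) = Add(Mul(4605, Pow(-11876, -1)), Mul(-2335, Pow(-2913, -1))) = Add(Mul(4605, Rational(-1, 11876)), Mul(-2335, Rational(-1, 2913))) = Add(Rational(-4605, 11876), Rational(2335, 2913)) = Rational(14316095, 34594788)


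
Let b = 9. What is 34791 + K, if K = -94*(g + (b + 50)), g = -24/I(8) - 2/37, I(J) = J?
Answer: 1092687/37 ≈ 29532.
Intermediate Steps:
g = -113/37 (g = -24/8 - 2/37 = -24*1/8 - 2*1/37 = -3 - 2/37 = -113/37 ≈ -3.0541)
K = -194580/37 (K = -94*(-113/37 + (9 + 50)) = -94*(-113/37 + 59) = -94*2070/37 = -194580/37 ≈ -5258.9)
34791 + K = 34791 - 194580/37 = 1092687/37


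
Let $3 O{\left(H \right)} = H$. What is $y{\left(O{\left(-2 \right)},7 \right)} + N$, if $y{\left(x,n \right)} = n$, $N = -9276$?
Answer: $-9269$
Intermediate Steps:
$O{\left(H \right)} = \frac{H}{3}$
$y{\left(O{\left(-2 \right)},7 \right)} + N = 7 - 9276 = -9269$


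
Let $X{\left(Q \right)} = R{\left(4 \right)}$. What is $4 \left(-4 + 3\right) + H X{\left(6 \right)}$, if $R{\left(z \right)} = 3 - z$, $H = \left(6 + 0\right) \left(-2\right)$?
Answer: $8$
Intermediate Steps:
$H = -12$ ($H = 6 \left(-2\right) = -12$)
$X{\left(Q \right)} = -1$ ($X{\left(Q \right)} = 3 - 4 = -1$)
$4 \left(-4 + 3\right) + H X{\left(6 \right)} = 4 \left(-4 + 3\right) - -12 = 4 \left(-1\right) + 12 = -4 + 12 = 8$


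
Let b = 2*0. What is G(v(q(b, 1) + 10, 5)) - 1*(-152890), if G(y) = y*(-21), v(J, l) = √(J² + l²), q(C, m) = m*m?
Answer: 152890 - 21*√146 ≈ 1.5264e+5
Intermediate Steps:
b = 0
q(C, m) = m²
G(y) = -21*y
G(v(q(b, 1) + 10, 5)) - 1*(-152890) = -21*√((1² + 10)² + 5²) - 1*(-152890) = -21*√((1 + 10)² + 25) + 152890 = -21*√(11² + 25) + 152890 = -21*√(121 + 25) + 152890 = -21*√146 + 152890 = 152890 - 21*√146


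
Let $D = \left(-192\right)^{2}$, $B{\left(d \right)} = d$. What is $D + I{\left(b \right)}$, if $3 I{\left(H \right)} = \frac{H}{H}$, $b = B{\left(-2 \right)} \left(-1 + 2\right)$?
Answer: $\frac{110593}{3} \approx 36864.0$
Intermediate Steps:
$D = 36864$
$b = -2$ ($b = - 2 \left(-1 + 2\right) = \left(-2\right) 1 = -2$)
$I{\left(H \right)} = \frac{1}{3}$ ($I{\left(H \right)} = \frac{H \frac{1}{H}}{3} = \frac{1}{3} \cdot 1 = \frac{1}{3}$)
$D + I{\left(b \right)} = 36864 + \frac{1}{3} = \frac{110593}{3}$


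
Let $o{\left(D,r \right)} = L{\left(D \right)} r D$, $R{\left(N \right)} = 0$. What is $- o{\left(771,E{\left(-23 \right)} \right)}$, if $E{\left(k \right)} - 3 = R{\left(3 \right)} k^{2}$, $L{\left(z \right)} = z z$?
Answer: $-1374942033$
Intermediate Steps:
$L{\left(z \right)} = z^{2}$
$E{\left(k \right)} = 3$ ($E{\left(k \right)} = 3 + 0 k^{2} = 3 + 0 = 3$)
$o{\left(D,r \right)} = r D^{3}$ ($o{\left(D,r \right)} = D^{2} r D = r D^{2} D = r D^{3}$)
$- o{\left(771,E{\left(-23 \right)} \right)} = - 3 \cdot 771^{3} = - 3 \cdot 458314011 = \left(-1\right) 1374942033 = -1374942033$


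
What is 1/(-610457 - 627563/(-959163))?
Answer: -959163/585527139928 ≈ -1.6381e-6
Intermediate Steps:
1/(-610457 - 627563/(-959163)) = 1/(-610457 - 627563*(-1/959163)) = 1/(-610457 + 627563/959163) = 1/(-585527139928/959163) = -959163/585527139928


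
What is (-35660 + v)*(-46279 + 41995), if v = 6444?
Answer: 125161344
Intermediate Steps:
(-35660 + v)*(-46279 + 41995) = (-35660 + 6444)*(-46279 + 41995) = -29216*(-4284) = 125161344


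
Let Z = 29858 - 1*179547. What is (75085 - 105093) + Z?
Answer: -179697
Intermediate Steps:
Z = -149689 (Z = 29858 - 179547 = -149689)
(75085 - 105093) + Z = (75085 - 105093) - 149689 = -30008 - 149689 = -179697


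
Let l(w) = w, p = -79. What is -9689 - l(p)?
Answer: -9610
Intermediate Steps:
-9689 - l(p) = -9689 - 1*(-79) = -9689 + 79 = -9610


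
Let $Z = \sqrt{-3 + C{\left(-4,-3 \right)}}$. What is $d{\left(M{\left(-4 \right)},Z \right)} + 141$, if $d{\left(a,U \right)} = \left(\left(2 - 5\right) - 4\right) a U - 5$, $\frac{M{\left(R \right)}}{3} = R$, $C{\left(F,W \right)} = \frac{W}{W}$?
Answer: $136 + 84 i \sqrt{2} \approx 136.0 + 118.79 i$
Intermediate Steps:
$C{\left(F,W \right)} = 1$
$Z = i \sqrt{2}$ ($Z = \sqrt{-3 + 1} = \sqrt{-2} = i \sqrt{2} \approx 1.4142 i$)
$M{\left(R \right)} = 3 R$
$d{\left(a,U \right)} = -5 - 7 U a$ ($d{\left(a,U \right)} = \left(-3 - 4\right) a U - 5 = - 7 a U - 5 = - 7 U a - 5 = -5 - 7 U a$)
$d{\left(M{\left(-4 \right)},Z \right)} + 141 = \left(-5 - 7 i \sqrt{2} \cdot 3 \left(-4\right)\right) + 141 = \left(-5 - 7 i \sqrt{2} \left(-12\right)\right) + 141 = \left(-5 + 84 i \sqrt{2}\right) + 141 = 136 + 84 i \sqrt{2}$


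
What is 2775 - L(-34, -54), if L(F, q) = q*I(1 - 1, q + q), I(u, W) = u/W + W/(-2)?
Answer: 5691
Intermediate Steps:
I(u, W) = -W/2 + u/W (I(u, W) = u/W + W*(-½) = u/W - W/2 = -W/2 + u/W)
L(F, q) = -q² (L(F, q) = q*(-(q + q)/2 + (1 - 1)/(q + q)) = q*(-q + 0/((2*q))) = q*(-q + 0*(1/(2*q))) = q*(-q + 0) = q*(-q) = -q²)
2775 - L(-34, -54) = 2775 - (-1)*(-54)² = 2775 - (-1)*2916 = 2775 - 1*(-2916) = 2775 + 2916 = 5691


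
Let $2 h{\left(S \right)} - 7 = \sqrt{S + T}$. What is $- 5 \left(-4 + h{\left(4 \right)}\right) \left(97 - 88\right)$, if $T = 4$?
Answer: $\frac{45}{2} - 45 \sqrt{2} \approx -41.14$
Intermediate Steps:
$h{\left(S \right)} = \frac{7}{2} + \frac{\sqrt{4 + S}}{2}$ ($h{\left(S \right)} = \frac{7}{2} + \frac{\sqrt{S + 4}}{2} = \frac{7}{2} + \frac{\sqrt{4 + S}}{2}$)
$- 5 \left(-4 + h{\left(4 \right)}\right) \left(97 - 88\right) = - 5 \left(-4 + \left(\frac{7}{2} + \frac{\sqrt{4 + 4}}{2}\right)\right) \left(97 - 88\right) = - 5 \left(-4 + \left(\frac{7}{2} + \frac{\sqrt{8}}{2}\right)\right) 9 = - 5 \left(-4 + \left(\frac{7}{2} + \frac{2 \sqrt{2}}{2}\right)\right) 9 = - 5 \left(-4 + \left(\frac{7}{2} + \sqrt{2}\right)\right) 9 = - 5 \left(- \frac{1}{2} + \sqrt{2}\right) 9 = \left(\frac{5}{2} - 5 \sqrt{2}\right) 9 = \frac{45}{2} - 45 \sqrt{2}$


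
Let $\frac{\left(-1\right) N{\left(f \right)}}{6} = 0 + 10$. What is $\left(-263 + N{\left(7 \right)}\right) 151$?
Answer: $-48773$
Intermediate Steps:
$N{\left(f \right)} = -60$ ($N{\left(f \right)} = - 6 \left(0 + 10\right) = \left(-6\right) 10 = -60$)
$\left(-263 + N{\left(7 \right)}\right) 151 = \left(-263 - 60\right) 151 = \left(-323\right) 151 = -48773$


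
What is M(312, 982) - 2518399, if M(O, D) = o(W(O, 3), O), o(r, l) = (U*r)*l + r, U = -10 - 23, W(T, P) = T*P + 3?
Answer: -12185404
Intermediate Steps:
W(T, P) = 3 + P*T (W(T, P) = P*T + 3 = 3 + P*T)
U = -33
o(r, l) = r - 33*l*r (o(r, l) = (-33*r)*l + r = -33*l*r + r = r - 33*l*r)
M(O, D) = (1 - 33*O)*(3 + 3*O) (M(O, D) = (3 + 3*O)*(1 - 33*O) = (1 - 33*O)*(3 + 3*O))
M(312, 982) - 2518399 = (3 - 99*312² - 96*312) - 2518399 = (3 - 99*97344 - 29952) - 2518399 = (3 - 9637056 - 29952) - 2518399 = -9667005 - 2518399 = -12185404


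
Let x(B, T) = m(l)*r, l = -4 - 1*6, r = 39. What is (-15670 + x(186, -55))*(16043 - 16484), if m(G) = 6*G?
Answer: 7942410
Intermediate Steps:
l = -10 (l = -4 - 6 = -10)
x(B, T) = -2340 (x(B, T) = (6*(-10))*39 = -60*39 = -2340)
(-15670 + x(186, -55))*(16043 - 16484) = (-15670 - 2340)*(16043 - 16484) = -18010*(-441) = 7942410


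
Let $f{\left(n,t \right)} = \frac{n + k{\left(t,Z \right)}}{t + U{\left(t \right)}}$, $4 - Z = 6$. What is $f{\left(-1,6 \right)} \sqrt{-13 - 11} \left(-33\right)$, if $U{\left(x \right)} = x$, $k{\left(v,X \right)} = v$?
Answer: $- \frac{55 i \sqrt{6}}{2} \approx - 67.361 i$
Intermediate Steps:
$Z = -2$ ($Z = 4 - 6 = -2$)
$f{\left(n,t \right)} = \frac{n + t}{2 t}$ ($f{\left(n,t \right)} = \frac{n + t}{t + t} = \frac{n + t}{2 t}$)
$f{\left(-1,6 \right)} \sqrt{-13 - 11} \left(-33\right) = \frac{-1 + 6}{2 \cdot 6} \sqrt{-13 - 11} \left(-33\right) = \frac{1}{2} \cdot \frac{1}{6} \cdot 5 \sqrt{-24} \left(-33\right) = \frac{5 \cdot 2 i \sqrt{6}}{12} \left(-33\right) = \frac{5 i \sqrt{6}}{6} \left(-33\right) = - \frac{55 i \sqrt{6}}{2}$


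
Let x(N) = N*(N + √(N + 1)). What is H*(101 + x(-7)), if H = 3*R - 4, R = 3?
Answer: 750 - 35*I*√6 ≈ 750.0 - 85.732*I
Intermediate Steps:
x(N) = N*(N + √(1 + N))
H = 5 (H = 3*3 - 4 = 9 - 4 = 5)
H*(101 + x(-7)) = 5*(101 - 7*(-7 + √(1 - 7))) = 5*(101 - 7*(-7 + √(-6))) = 5*(101 - 7*(-7 + I*√6)) = 5*(101 + (49 - 7*I*√6)) = 5*(150 - 7*I*√6) = 750 - 35*I*√6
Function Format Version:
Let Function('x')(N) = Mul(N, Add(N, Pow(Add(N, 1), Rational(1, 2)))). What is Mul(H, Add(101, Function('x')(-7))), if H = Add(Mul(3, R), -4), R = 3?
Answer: Add(750, Mul(-35, I, Pow(6, Rational(1, 2)))) ≈ Add(750.00, Mul(-85.732, I))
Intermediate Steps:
Function('x')(N) = Mul(N, Add(N, Pow(Add(1, N), Rational(1, 2))))
H = 5 (H = Add(Mul(3, 3), -4) = Add(9, -4) = 5)
Mul(H, Add(101, Function('x')(-7))) = Mul(5, Add(101, Mul(-7, Add(-7, Pow(Add(1, -7), Rational(1, 2)))))) = Mul(5, Add(101, Mul(-7, Add(-7, Pow(-6, Rational(1, 2)))))) = Mul(5, Add(101, Mul(-7, Add(-7, Mul(I, Pow(6, Rational(1, 2))))))) = Mul(5, Add(101, Add(49, Mul(-7, I, Pow(6, Rational(1, 2)))))) = Mul(5, Add(150, Mul(-7, I, Pow(6, Rational(1, 2))))) = Add(750, Mul(-35, I, Pow(6, Rational(1, 2))))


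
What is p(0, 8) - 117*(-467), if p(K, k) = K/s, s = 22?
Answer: 54639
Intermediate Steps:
p(K, k) = K/22
p(0, 8) - 117*(-467) = (1/22)*0 - 117*(-467) = 0 + 54639 = 54639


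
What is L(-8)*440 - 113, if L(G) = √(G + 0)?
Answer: -113 + 880*I*√2 ≈ -113.0 + 1244.5*I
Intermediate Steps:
L(G) = √G
L(-8)*440 - 113 = √(-8)*440 - 113 = (2*I*√2)*440 - 113 = 880*I*√2 - 113 = -113 + 880*I*√2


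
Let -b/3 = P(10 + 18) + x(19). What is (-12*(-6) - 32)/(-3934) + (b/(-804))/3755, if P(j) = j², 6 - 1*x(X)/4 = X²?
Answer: -5344453/494867695 ≈ -0.010800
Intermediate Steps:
x(X) = 24 - 4*X²
b = 1908 (b = -3*((10 + 18)² + (24 - 4*19²)) = -3*(28² + (24 - 4*361)) = -3*(784 + (24 - 1444)) = -3*(784 - 1420) = -3*(-636) = 1908)
(-12*(-6) - 32)/(-3934) + (b/(-804))/3755 = (-12*(-6) - 32)/(-3934) + (1908/(-804))/3755 = (72 - 32)*(-1/3934) + (1908*(-1/804))*(1/3755) = 40*(-1/3934) - 159/67*1/3755 = -20/1967 - 159/251585 = -5344453/494867695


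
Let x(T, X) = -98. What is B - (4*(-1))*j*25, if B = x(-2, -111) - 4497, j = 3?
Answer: -4295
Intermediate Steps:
B = -4595 (B = -98 - 4497 = -4595)
B - (4*(-1))*j*25 = -4595 - (4*(-1))*3*25 = -4595 - (-4*3)*25 = -4595 - (-12)*25 = -4595 - 1*(-300) = -4595 + 300 = -4295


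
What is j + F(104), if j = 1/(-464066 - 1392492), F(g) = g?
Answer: 193082031/1856558 ≈ 104.00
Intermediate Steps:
j = -1/1856558 (j = 1/(-1856558) = -1/1856558 ≈ -5.3863e-7)
j + F(104) = -1/1856558 + 104 = 193082031/1856558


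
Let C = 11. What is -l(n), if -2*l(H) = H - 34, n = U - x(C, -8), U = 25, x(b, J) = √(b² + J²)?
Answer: -9/2 - √185/2 ≈ -11.301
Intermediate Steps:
x(b, J) = √(J² + b²)
n = 25 - √185 (n = 25 - √((-8)² + 11²) = 25 - √(64 + 121) = 25 - √185 ≈ 11.399)
l(H) = 17 - H/2 (l(H) = -(H - 34)/2 = -(-34 + H)/2 = 17 - H/2)
-l(n) = -(17 - (25 - √185)/2) = -(17 + (-25/2 + √185/2)) = -(9/2 + √185/2) = -9/2 - √185/2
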